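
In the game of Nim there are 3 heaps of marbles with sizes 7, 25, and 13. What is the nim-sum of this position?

Nim-sum: 7 XOR 25 XOR 13 = 19.

19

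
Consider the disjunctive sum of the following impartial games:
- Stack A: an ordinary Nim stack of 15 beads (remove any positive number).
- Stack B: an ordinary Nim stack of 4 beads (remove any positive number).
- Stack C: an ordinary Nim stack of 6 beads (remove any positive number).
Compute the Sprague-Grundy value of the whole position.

13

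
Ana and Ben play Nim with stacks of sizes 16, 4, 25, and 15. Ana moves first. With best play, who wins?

Write each in binary and XOR column by column:
  10000  (16)
  00100  (4)
  11001  (25)
  01111  (15)
  -----
  00010  (2)
The nim-sum is 2 ≠ 0, so this is an N-position: the player to move can win; Ana has a winning move.

Ana wins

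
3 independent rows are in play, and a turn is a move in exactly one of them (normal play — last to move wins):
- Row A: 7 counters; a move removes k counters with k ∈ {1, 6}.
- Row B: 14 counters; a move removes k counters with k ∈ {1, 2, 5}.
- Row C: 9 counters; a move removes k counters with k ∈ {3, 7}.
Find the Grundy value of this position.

Build the Grundy sequence for row A with g(k) = mex{g(k−s) : s ∈ {1, 6}, s ≤ k}:
g(0) = mex{} = 0
g(1) = mex{0} = 1
g(2) = mex{1} = 0
g(3) = mex{0} = 1
g(4) = mex{1} = 0
g(5) = mex{0} = 1
g(6) = mex{0,1} = 2
g(7) = mex{1,2} = 0
So g(7) = 0.
Grundy values for row B (subtraction set {1, 2, 5}):
g(0) = mex{} = 0
g(1) = mex{0} = 1
g(2) = mex{0,1} = 2
g(3) = mex{1,2} = 0
g(4) = mex{0,2} = 1
g(5) = mex{0,1} = 2
g(6) = mex{1,2} = 0
g(7) = mex{0,2} = 1
g(8) = mex{0,1} = 2
g(9) = mex{1,2} = 0
g(10) = mex{0,2} = 1
g(11) = mex{0,1} = 2
g(12) = mex{1,2} = 0
g(13) = mex{0,2} = 1
g(14) = mex{0,1} = 2
So g(14) = 2.
For row C, compute g(0), g(1), … with moves {3, 7}:
g(0) = mex{} = 0
g(1) = mex{} = 0
g(2) = mex{} = 0
g(3) = mex{0} = 1
g(4) = mex{0} = 1
g(5) = mex{0} = 1
g(6) = mex{1} = 0
g(7) = mex{0,1} = 2
g(8) = mex{0,1} = 2
g(9) = mex{0} = 1
So g(9) = 1.
By the Sprague-Grundy theorem, the Grundy value of a sum of independent games is the XOR of the component values.
Combined value = 0 ⊕ 2 ⊕ 1 = 3.

3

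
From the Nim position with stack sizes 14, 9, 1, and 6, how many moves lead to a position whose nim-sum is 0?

Bitwise XOR of the heap sizes:
  1110  (14)
  1001  (9)
  0001  (1)
  0110  (6)
  ----
  0000  (0)
The nim-sum is already 0, so every move leaves a nonzero nim-sum — there are no winning moves.

0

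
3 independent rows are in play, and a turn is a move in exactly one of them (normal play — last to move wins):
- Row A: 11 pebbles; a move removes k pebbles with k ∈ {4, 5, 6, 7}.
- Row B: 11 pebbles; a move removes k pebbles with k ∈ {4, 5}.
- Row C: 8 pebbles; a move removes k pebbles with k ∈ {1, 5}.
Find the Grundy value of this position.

0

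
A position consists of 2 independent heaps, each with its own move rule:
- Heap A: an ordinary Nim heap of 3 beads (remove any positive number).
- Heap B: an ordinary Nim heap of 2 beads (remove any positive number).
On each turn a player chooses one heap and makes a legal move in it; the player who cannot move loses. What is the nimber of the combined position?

1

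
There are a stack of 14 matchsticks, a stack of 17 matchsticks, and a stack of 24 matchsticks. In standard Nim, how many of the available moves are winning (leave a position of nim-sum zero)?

Compute the nim-sum pairwise:
14 XOR 17 = 31
31 XOR 24 = 7
The overall nim-sum is X = 7. A stack of size p has a winning move iff p XOR X < p (reduce it to p XOR X).
  14: 14 XOR 7 = 9 < 14 — winning move (to 9).
  17: 17 XOR 7 = 22 ≥ 17 — no move.
  24: 24 XOR 7 = 31 ≥ 24 — no move.
That gives 1 winning move.

1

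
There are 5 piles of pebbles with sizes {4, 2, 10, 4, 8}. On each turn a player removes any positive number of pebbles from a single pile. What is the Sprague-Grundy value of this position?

Compute the nim-sum pairwise:
4 ^ 2 = 6
6 ^ 10 = 12
12 ^ 4 = 8
8 ^ 8 = 0

0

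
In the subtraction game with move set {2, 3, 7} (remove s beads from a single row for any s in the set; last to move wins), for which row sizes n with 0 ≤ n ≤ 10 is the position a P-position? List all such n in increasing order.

0, 1, 5, 6, 10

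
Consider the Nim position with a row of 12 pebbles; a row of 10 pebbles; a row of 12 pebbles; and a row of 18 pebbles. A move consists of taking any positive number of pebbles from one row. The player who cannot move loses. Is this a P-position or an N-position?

N-position

Write each in binary and XOR column by column:
  01100  (12)
  01010  (10)
  01100  (12)
  10010  (18)
  -----
  11000  (24)
The nim-sum is 24 ≠ 0, so this is an N-position: the player to move can win.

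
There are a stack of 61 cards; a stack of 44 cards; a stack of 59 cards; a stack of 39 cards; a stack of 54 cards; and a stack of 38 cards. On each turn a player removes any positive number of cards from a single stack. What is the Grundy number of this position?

29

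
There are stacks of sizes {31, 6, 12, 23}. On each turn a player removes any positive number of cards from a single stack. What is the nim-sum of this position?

Write each in binary and XOR column by column:
  11111  (31)
  00110  (6)
  01100  (12)
  10111  (23)
  -----
  00010  (2)

2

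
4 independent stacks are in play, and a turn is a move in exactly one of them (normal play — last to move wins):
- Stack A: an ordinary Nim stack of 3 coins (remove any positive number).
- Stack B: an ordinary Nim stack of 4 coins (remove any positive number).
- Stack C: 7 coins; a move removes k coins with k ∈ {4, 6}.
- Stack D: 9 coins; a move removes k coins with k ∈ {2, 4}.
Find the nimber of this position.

Stack A is a plain Nim stack of size 3, so its Grundy value is 3.
Stack B is a plain Nim stack of size 4, so its Grundy value is 4.
For stack C, compute g(0), g(1), … with moves {4, 6}:
g(0) = mex{} = 0
g(1) = mex{} = 0
g(2) = mex{} = 0
g(3) = mex{} = 0
g(4) = mex{0} = 1
g(5) = mex{0} = 1
g(6) = mex{0} = 1
g(7) = mex{0} = 1
So g(7) = 1.
For stack D, compute g(0), g(1), … with moves {2, 4}:
k:     0  1  2  3  4  5  6  7  8  9
g(k):  0  0  1  1  2  2  0  0  1  1
So g(9) = 1.
The value of a disjunctive sum is the nim-sum of the parts.
Combined value = 3 XOR 4 XOR 1 XOR 1 = 7.

7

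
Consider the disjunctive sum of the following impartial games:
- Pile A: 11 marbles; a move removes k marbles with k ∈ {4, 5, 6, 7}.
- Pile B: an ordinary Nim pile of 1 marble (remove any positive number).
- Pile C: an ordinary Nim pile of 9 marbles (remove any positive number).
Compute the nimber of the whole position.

8

Build the Grundy sequence for pile A with g(k) = mex{g(k−s) : s ∈ {4, 5, 6, 7}, s ≤ k}:
g(0) = mex{} = 0
g(1) = mex{} = 0
g(2) = mex{} = 0
g(3) = mex{} = 0
g(4) = mex{0} = 1
g(5) = mex{0} = 1
g(6) = mex{0} = 1
g(7) = mex{0} = 1
g(8) = mex{0,1} = 2
g(9) = mex{0,1} = 2
g(10) = mex{0,1} = 2
g(11) = mex{1} = 0
So g(11) = 0.
Pile B is a plain Nim pile of size 1, so its Grundy value is 1.
Pile C is a plain Nim pile of size 9, so its Grundy value is 9.
The value of a disjunctive sum is the nim-sum of the parts.
Combined value = 0 ⊕ 1 ⊕ 9 = 8.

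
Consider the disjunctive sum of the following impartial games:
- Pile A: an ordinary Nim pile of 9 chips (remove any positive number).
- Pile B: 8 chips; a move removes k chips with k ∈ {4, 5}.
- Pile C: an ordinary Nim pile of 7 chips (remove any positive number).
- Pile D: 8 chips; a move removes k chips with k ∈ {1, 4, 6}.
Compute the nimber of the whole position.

13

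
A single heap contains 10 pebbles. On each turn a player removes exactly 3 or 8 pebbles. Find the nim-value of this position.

Build the Grundy sequence with g(k) = mex{g(k−s) : s ∈ {3, 8}, s ≤ k}:
g(0) = mex{} = 0
g(1) = mex{} = 0
g(2) = mex{} = 0
g(3) = mex{0} = 1
g(4) = mex{0} = 1
g(5) = mex{0} = 1
g(6) = mex{1} = 0
g(7) = mex{1} = 0
g(8) = mex{0,1} = 2
g(9) = mex{0} = 1
g(10) = mex{0} = 1
So g(10) = 1.

1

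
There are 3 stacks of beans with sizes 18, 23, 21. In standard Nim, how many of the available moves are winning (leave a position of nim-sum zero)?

3

Bitwise XOR of the heap sizes:
  10010  (18)
  10111  (23)
  10101  (21)
  -----
  10000  (16)
The overall nim-sum is X = 16. A stack of size p has a winning move iff p XOR X < p (reduce it to p XOR X).
  18: 18 XOR 16 = 2 < 18 — winning move (to 2).
  23: 23 XOR 16 = 7 < 23 — winning move (to 7).
  21: 21 XOR 16 = 5 < 21 — winning move (to 5).
That gives 3 winning moves.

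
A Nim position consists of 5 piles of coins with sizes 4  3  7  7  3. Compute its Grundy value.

4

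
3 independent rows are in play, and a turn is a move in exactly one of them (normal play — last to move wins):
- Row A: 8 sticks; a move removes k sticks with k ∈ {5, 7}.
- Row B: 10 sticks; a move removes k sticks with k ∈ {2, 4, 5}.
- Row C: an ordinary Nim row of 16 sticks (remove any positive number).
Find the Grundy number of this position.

16

Grundy values for row A (subtraction set {5, 7}):
g(0) = mex{} = 0
g(1) = mex{} = 0
g(2) = mex{} = 0
g(3) = mex{} = 0
g(4) = mex{} = 0
g(5) = mex{0} = 1
g(6) = mex{0} = 1
g(7) = mex{0} = 1
g(8) = mex{0} = 1
So g(8) = 1.
Grundy values for row B (subtraction set {2, 4, 5}):
g(0) = mex{} = 0
g(1) = mex{} = 0
g(2) = mex{0} = 1
g(3) = mex{0} = 1
g(4) = mex{0,1} = 2
g(5) = mex{0,1} = 2
g(6) = mex{0,1,2} = 3
g(7) = mex{1,2} = 0
g(8) = mex{1,2,3} = 0
g(9) = mex{0,2} = 1
g(10) = mex{0,2,3} = 1
So g(10) = 1.
Row C is a plain Nim row of size 16, so its Grundy value is 16.
By the Sprague-Grundy theorem, the Grundy value of a sum of independent games is the XOR of the component values.
Combined value = 1 XOR 1 XOR 16 = 16.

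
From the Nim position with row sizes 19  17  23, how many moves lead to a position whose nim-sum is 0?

3

Write each in binary and XOR column by column:
  10011  (19)
  10001  (17)
  10111  (23)
  -----
  10101  (21)
The overall nim-sum is X = 21. A row of size p has a winning move iff p XOR X < p (reduce it to p XOR X).
  19: 19 XOR 21 = 6 < 19 — winning move (to 6).
  17: 17 XOR 21 = 4 < 17 — winning move (to 4).
  23: 23 XOR 21 = 2 < 23 — winning move (to 2).
That gives 3 winning moves.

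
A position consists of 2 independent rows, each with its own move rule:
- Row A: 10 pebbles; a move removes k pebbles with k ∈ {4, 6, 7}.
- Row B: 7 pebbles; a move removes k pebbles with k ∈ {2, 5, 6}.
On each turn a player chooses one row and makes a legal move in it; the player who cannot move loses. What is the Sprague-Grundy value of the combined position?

1

For row A, compute g(0), g(1), … with moves {4, 6, 7}:
k:     0  1  2  3  4  5  6  7  8  9 10
g(k):  0  0  0  0  1  1  1  1  2  2  2
So g(10) = 2.
Grundy values for row B (subtraction set {2, 5, 6}):
g(0) = mex{} = 0
g(1) = mex{} = 0
g(2) = mex{0} = 1
g(3) = mex{0} = 1
g(4) = mex{1} = 0
g(5) = mex{0,1} = 2
g(6) = mex{0} = 1
g(7) = mex{0,1,2} = 3
So g(7) = 3.
By the Sprague-Grundy theorem, the Grundy value of a sum of independent games is the XOR of the component values.
Combined value = 2 ⊕ 3 = 1.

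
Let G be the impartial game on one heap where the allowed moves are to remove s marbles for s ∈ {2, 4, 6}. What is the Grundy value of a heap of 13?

2

Grundy values for subtraction set {2, 4, 6}:
g(0) = mex{} = 0
g(1) = mex{} = 0
g(2) = mex{0} = 1
g(3) = mex{0} = 1
g(4) = mex{0,1} = 2
g(5) = mex{0,1} = 2
g(6) = mex{0,1,2} = 3
g(7) = mex{0,1,2} = 3
g(8) = mex{1,2,3} = 0
g(9) = mex{1,2,3} = 0
g(10) = mex{0,2,3} = 1
g(11) = mex{0,2,3} = 1
g(12) = mex{0,1,3} = 2
g(13) = mex{0,1,3} = 2
So g(13) = 2.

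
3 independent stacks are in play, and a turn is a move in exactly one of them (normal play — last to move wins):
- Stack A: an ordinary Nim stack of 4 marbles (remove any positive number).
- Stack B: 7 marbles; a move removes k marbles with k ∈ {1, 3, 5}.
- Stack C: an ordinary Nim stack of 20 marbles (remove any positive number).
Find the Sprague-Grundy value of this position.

17

Stack A is a plain Nim stack of size 4, so its Grundy value is 4.
Build the Grundy sequence for stack B with g(k) = mex{g(k−s) : s ∈ {1, 3, 5}, s ≤ k}:
k:     0  1  2  3  4  5  6  7
g(k):  0  1  0  1  0  1  0  1
So g(7) = 1.
Stack C is a plain Nim stack of size 20, so its Grundy value is 20.
By the Sprague-Grundy theorem, the Grundy value of a sum of independent games is the XOR of the component values.
Combined value = 4 ⊕ 1 ⊕ 20 = 17.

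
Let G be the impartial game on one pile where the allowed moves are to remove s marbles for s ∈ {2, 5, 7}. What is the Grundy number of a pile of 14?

Build the Grundy sequence with g(k) = mex{g(k−s) : s ∈ {2, 5, 7}, s ≤ k}:
k:     0  1  2  3  4  5  6  7  8  9 10 11 12 13 14
g(k):  0  0  1  1  0  2  1  3  2  2  0  3  1  0  0
So g(14) = 0.

0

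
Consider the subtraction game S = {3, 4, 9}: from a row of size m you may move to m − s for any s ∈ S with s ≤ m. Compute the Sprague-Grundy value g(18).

1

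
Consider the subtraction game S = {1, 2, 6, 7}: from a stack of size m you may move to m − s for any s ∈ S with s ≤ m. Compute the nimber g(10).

Compute g(0), g(1), … for moves {1, 2, 6, 7}:
k:     0  1  2  3  4  5  6  7  8  9 10
g(k):  0  1  2  0  1  2  3  4  0  1  2
So g(10) = 2.

2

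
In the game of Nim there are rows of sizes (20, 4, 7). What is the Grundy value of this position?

Nim-sum: 20 XOR 4 XOR 7 = 23.

23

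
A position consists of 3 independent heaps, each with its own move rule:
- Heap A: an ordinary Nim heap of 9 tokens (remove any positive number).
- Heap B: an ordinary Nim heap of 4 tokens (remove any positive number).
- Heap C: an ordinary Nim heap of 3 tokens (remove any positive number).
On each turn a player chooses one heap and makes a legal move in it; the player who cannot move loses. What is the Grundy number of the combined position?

14

Heap A is a plain Nim heap of size 9, so its Grundy value is 9.
Heap B is a plain Nim heap of size 4, so its Grundy value is 4.
Heap C is a plain Nim heap of size 3, so its Grundy value is 3.
The value of a disjunctive sum is the nim-sum of the parts.
Combined value = 9 XOR 4 XOR 3 = 14.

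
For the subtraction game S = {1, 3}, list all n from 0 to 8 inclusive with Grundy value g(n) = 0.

Build the Grundy sequence with g(k) = mex{g(k−s) : s ∈ {1, 3}, s ≤ k}:
g(0) = mex{} = 0
g(1) = mex{0} = 1
g(2) = mex{1} = 0
g(3) = mex{0} = 1
g(4) = mex{1} = 0
g(5) = mex{0} = 1
g(6) = mex{1} = 0
g(7) = mex{0} = 1
g(8) = mex{1} = 0
The P-positions (g = 0) in 0..8 are 0, 2, 4, 6, 8.

0, 2, 4, 6, 8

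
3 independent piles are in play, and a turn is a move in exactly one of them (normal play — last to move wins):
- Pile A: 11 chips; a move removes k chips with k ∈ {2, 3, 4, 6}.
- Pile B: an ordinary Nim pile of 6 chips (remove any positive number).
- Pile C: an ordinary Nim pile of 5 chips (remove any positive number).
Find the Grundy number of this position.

2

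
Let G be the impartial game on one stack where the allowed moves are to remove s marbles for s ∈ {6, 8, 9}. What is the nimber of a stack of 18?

Compute g(0), g(1), … for moves {6, 8, 9}:
k:     0  1  2  3  4  5  6  7  8  9 10 11 12 13 14 15 16 17 18
g(k):  0  0  0  0  0  0  1  1  1  1  1  1  2  2  2  0  0  0  0
So g(18) = 0.

0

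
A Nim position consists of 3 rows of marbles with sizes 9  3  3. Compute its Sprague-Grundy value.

9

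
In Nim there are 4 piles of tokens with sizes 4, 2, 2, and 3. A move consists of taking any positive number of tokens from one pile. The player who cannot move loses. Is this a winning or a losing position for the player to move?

Compute the nim-sum pairwise:
4 XOR 2 = 6
6 XOR 2 = 4
4 XOR 3 = 7
The nim-sum is 7 ≠ 0, so this is an N-position: the player to move can win.

Winning position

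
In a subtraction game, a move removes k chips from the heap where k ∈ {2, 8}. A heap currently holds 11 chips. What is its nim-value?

Grundy values for subtraction set {2, 8}:
g(0) = mex{} = 0
g(1) = mex{} = 0
g(2) = mex{0} = 1
g(3) = mex{0} = 1
g(4) = mex{1} = 0
g(5) = mex{1} = 0
g(6) = mex{0} = 1
g(7) = mex{0} = 1
g(8) = mex{0,1} = 2
g(9) = mex{0,1} = 2
g(10) = mex{1,2} = 0
g(11) = mex{1,2} = 0
So g(11) = 0.

0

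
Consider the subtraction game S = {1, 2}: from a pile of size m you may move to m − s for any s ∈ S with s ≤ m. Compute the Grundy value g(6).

0

Build the Grundy sequence with g(k) = mex{g(k−s) : s ∈ {1, 2}, s ≤ k}:
g(0) = mex{} = 0
g(1) = mex{0} = 1
g(2) = mex{0,1} = 2
g(3) = mex{1,2} = 0
g(4) = mex{0,2} = 1
g(5) = mex{0,1} = 2
g(6) = mex{1,2} = 0
So g(6) = 0.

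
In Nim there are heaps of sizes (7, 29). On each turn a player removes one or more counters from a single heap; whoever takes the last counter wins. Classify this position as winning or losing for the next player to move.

Compute the nim-sum pairwise:
7 XOR 29 = 26
The nim-sum is 26 ≠ 0, so this is an N-position: the player to move can win.

Winning position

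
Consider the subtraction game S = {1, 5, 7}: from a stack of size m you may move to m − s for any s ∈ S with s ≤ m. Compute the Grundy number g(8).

Grundy values for subtraction set {1, 5, 7}:
k:     0  1  2  3  4  5  6  7  8
g(k):  0  1  0  1  0  1  0  1  0
So g(8) = 0.

0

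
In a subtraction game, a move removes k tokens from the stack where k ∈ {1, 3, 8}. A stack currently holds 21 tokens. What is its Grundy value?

2

Build the Grundy sequence with g(k) = mex{g(k−s) : s ∈ {1, 3, 8}, s ≤ k}:
k:     0  1  2  3  4  5  6  7  8  9 10 11 12 13 14 15 16 17 18 19 20 21
g(k):  0  1  0  1  0  1  0  1  2  3  2  0  1  0  1  0  1  0  1  2  3  2
So g(21) = 2.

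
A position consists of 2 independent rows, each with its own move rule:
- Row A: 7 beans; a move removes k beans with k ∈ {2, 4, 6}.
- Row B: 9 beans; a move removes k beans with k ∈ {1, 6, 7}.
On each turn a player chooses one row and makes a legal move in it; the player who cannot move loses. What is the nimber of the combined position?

0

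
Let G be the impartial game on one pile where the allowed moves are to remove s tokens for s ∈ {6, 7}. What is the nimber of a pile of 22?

1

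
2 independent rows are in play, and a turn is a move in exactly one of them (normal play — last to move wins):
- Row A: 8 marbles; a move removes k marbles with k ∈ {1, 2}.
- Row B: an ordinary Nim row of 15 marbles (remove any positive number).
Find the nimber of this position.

13

Build the Grundy sequence for row A with g(k) = mex{g(k−s) : s ∈ {1, 2}, s ≤ k}:
g(0) = mex{} = 0
g(1) = mex{0} = 1
g(2) = mex{0,1} = 2
g(3) = mex{1,2} = 0
g(4) = mex{0,2} = 1
g(5) = mex{0,1} = 2
g(6) = mex{1,2} = 0
g(7) = mex{0,2} = 1
g(8) = mex{0,1} = 2
So g(8) = 2.
Row B is a plain Nim row of size 15, so its Grundy value is 15.
The value of a disjunctive sum is the nim-sum of the parts.
Combined value = 2 ⊕ 15 = 13.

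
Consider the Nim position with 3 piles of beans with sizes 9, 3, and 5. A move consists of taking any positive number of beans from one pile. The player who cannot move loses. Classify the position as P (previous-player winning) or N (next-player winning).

Compute the nim-sum pairwise:
9 ^ 3 = 10
10 ^ 5 = 15
The nim-sum is 15 ≠ 0, so this is an N-position: the player to move can win.

N-position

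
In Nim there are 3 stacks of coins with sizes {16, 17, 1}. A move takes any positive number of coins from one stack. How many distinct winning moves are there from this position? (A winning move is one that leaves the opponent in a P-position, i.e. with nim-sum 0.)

Nim-sum: 16 XOR 17 XOR 1 = 0.
The nim-sum is already 0, so every move leaves a nonzero nim-sum — there are no winning moves.

0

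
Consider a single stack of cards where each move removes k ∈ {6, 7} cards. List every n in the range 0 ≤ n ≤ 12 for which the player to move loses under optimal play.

Build the Grundy sequence with g(k) = mex{g(k−s) : s ∈ {6, 7}, s ≤ k}:
g(0) = mex{} = 0
g(1) = mex{} = 0
g(2) = mex{} = 0
g(3) = mex{} = 0
g(4) = mex{} = 0
g(5) = mex{} = 0
g(6) = mex{0} = 1
g(7) = mex{0} = 1
g(8) = mex{0} = 1
g(9) = mex{0} = 1
g(10) = mex{0} = 1
g(11) = mex{0} = 1
g(12) = mex{0,1} = 2
The P-positions (g = 0) in 0..12 are 0, 1, 2, 3, 4, 5.

0, 1, 2, 3, 4, 5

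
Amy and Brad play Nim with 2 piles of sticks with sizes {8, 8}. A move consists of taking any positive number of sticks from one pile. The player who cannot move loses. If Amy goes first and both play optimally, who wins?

Compute the nim-sum pairwise:
8 ⊕ 8 = 0
The nim-sum is 0, so this is a P-position: the player to move is in a losing position under optimal play; Amy is about to move from it and so loses — Brad wins.

Brad wins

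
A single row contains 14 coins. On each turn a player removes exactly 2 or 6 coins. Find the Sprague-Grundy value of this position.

1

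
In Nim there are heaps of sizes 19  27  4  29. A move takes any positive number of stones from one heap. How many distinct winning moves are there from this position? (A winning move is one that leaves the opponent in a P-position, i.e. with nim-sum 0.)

Compute the nim-sum pairwise:
19 ⊕ 27 = 8
8 ⊕ 4 = 12
12 ⊕ 29 = 17
The overall nim-sum is X = 17. A heap of size p has a winning move iff p XOR X < p (reduce it to p XOR X).
  19: 19 XOR 17 = 2 < 19 — winning move (to 2).
  27: 27 XOR 17 = 10 < 27 — winning move (to 10).
  4: 4 XOR 17 = 21 ≥ 4 — no move.
  29: 29 XOR 17 = 12 < 29 — winning move (to 12).
That gives 3 winning moves.

3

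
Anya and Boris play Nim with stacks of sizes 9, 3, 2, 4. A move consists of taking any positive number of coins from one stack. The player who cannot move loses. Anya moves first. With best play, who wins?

Nim-sum: 9 XOR 3 XOR 2 XOR 4 = 12.
The nim-sum is 12 ≠ 0, so this is an N-position: the player to move can win; Anya has a winning move.

Anya wins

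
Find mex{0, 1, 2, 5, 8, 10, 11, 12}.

3

The values 0, 1, 2 are all present; 3 is the first non-negative integer missing from the set.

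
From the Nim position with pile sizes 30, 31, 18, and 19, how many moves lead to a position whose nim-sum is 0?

Nim-sum: 30 ⊕ 31 ⊕ 18 ⊕ 19 = 0.
The nim-sum is already 0, so every move leaves a nonzero nim-sum — there are no winning moves.

0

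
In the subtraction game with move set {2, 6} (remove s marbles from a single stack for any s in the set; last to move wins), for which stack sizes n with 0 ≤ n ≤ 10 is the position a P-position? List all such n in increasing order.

Compute g(0), g(1), … for moves {2, 6}:
k:     0  1  2  3  4  5  6  7  8  9 10
g(k):  0  0  1  1  0  0  1  1  0  0  1
The P-positions (g = 0) in 0..10 are 0, 1, 4, 5, 8, 9.

0, 1, 4, 5, 8, 9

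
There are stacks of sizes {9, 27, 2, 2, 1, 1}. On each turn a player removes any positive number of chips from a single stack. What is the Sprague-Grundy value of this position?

Compute the nim-sum pairwise:
9 ^ 27 = 18
18 ^ 2 = 16
16 ^ 2 = 18
18 ^ 1 = 19
19 ^ 1 = 18

18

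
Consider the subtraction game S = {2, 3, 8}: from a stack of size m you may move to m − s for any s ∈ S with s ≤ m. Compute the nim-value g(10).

Grundy values for subtraction set {2, 3, 8}:
k:     0  1  2  3  4  5  6  7  8  9 10
g(k):  0  0  1  1  2  0  0  1  1  2  0
So g(10) = 0.

0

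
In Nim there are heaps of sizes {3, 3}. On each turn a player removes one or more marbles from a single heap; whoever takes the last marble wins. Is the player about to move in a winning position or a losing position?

Losing position

Nim-sum: 3 ^ 3 = 0.
The nim-sum is 0, so this is a P-position: the player to move is in a losing position under optimal play.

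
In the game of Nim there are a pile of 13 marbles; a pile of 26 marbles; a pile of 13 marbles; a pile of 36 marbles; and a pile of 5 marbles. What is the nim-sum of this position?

In binary:
  001101  (13)
  011010  (26)
  001101  (13)
  100100  (36)
  000101  (5)
  ------
  111011  (59)

59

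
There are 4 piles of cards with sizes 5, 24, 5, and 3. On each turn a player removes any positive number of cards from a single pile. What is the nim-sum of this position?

27

Bitwise XOR of the heap sizes:
  00101  (5)
  11000  (24)
  00101  (5)
  00011  (3)
  -----
  11011  (27)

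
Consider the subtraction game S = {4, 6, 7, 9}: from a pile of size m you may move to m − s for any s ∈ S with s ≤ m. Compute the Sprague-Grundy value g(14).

0

Build the Grundy sequence with g(k) = mex{g(k−s) : s ∈ {4, 6, 7, 9}, s ≤ k}:
g(0) = mex{} = 0
g(1) = mex{} = 0
g(2) = mex{} = 0
g(3) = mex{} = 0
g(4) = mex{0} = 1
g(5) = mex{0} = 1
g(6) = mex{0} = 1
g(7) = mex{0} = 1
g(8) = mex{0,1} = 2
g(9) = mex{0,1} = 2
g(10) = mex{0,1} = 2
g(11) = mex{0,1} = 2
g(12) = mex{0,1,2} = 3
g(13) = mex{1,2} = 0
g(14) = mex{1,2} = 0
So g(14) = 0.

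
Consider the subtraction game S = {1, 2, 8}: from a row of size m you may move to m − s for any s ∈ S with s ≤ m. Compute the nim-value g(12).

0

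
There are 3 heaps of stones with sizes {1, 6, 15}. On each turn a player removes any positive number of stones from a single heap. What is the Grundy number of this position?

8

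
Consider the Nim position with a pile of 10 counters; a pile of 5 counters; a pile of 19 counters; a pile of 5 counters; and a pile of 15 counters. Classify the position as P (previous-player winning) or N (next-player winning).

N-position

In binary:
  01010  (10)
  00101  (5)
  10011  (19)
  00101  (5)
  01111  (15)
  -----
  10110  (22)
The nim-sum is 22 ≠ 0, so this is an N-position: the player to move can win.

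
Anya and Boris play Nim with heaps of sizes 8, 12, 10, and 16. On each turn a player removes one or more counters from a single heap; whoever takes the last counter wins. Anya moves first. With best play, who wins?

Nim-sum: 8 XOR 12 XOR 10 XOR 16 = 30.
The nim-sum is 30 ≠ 0, so this is an N-position: the player to move can win; Anya has a winning move.

Anya wins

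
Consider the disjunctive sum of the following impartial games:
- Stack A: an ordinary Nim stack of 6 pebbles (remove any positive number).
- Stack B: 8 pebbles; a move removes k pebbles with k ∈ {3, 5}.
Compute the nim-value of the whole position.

Stack A is a plain Nim stack of size 6, so its Grundy value is 6.
Grundy values for stack B (subtraction set {3, 5}):
g(0) = mex{} = 0
g(1) = mex{} = 0
g(2) = mex{} = 0
g(3) = mex{0} = 1
g(4) = mex{0} = 1
g(5) = mex{0} = 1
g(6) = mex{0,1} = 2
g(7) = mex{0,1} = 2
g(8) = mex{1} = 0
So g(8) = 0.
By the Sprague-Grundy theorem, the Grundy value of a sum of independent games is the XOR of the component values.
Combined value = 6 XOR 0 = 6.

6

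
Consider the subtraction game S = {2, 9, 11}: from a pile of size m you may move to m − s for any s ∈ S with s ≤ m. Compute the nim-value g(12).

2

Grundy values for subtraction set {2, 9, 11}:
k:     0  1  2  3  4  5  6  7  8  9 10 11 12
g(k):  0  0  1  1  0  0  1  1  0  2  1  3  2
So g(12) = 2.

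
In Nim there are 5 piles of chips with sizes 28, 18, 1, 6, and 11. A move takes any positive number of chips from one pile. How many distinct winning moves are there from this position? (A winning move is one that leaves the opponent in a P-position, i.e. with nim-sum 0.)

3

Write each in binary and XOR column by column:
  11100  (28)
  10010  (18)
  00001  (1)
  00110  (6)
  01011  (11)
  -----
  00010  (2)
The overall nim-sum is X = 2. A pile of size p has a winning move iff p XOR X < p (reduce it to p XOR X).
  28: 28 XOR 2 = 30 ≥ 28 — no move.
  18: 18 XOR 2 = 16 < 18 — winning move (to 16).
  1: 1 XOR 2 = 3 ≥ 1 — no move.
  6: 6 XOR 2 = 4 < 6 — winning move (to 4).
  11: 11 XOR 2 = 9 < 11 — winning move (to 9).
That gives 3 winning moves.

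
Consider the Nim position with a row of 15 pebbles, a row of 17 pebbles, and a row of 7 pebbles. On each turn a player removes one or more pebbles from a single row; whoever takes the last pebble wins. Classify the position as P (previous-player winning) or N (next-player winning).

N-position

Compute the nim-sum pairwise:
15 ⊕ 17 = 30
30 ⊕ 7 = 25
The nim-sum is 25 ≠ 0, so this is an N-position: the player to move can win.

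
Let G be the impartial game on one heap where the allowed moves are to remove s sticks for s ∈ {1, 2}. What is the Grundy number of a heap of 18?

0

Build the Grundy sequence with g(k) = mex{g(k−s) : s ∈ {1, 2}, s ≤ k}:
k:     0  1  2  3  4  5  6  7  8  9 10 11 12 13 14 15 16 17 18
g(k):  0  1  2  0  1  2  0  1  2  0  1  2  0  1  2  0  1  2  0
So g(18) = 0.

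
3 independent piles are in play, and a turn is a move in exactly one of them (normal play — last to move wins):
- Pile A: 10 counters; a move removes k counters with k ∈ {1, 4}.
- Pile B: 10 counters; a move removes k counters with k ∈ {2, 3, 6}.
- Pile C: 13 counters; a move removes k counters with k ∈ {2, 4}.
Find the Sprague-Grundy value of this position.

0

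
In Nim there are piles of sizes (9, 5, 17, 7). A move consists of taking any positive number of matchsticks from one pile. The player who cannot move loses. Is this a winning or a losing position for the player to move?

Nim-sum: 9 ⊕ 5 ⊕ 17 ⊕ 7 = 26.
The nim-sum is 26 ≠ 0, so this is an N-position: the player to move can win.

Winning position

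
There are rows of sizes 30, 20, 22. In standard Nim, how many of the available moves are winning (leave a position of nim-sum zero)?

Compute the nim-sum pairwise:
30 ^ 20 = 10
10 ^ 22 = 28
The overall nim-sum is X = 28. A row of size p has a winning move iff p XOR X < p (reduce it to p XOR X).
  30: 30 XOR 28 = 2 < 30 — winning move (to 2).
  20: 20 XOR 28 = 8 < 20 — winning move (to 8).
  22: 22 XOR 28 = 10 < 22 — winning move (to 10).
That gives 3 winning moves.

3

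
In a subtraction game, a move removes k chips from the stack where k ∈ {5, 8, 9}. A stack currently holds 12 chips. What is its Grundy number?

2

Compute g(0), g(1), … for moves {5, 8, 9}:
g(0) = mex{} = 0
g(1) = mex{} = 0
g(2) = mex{} = 0
g(3) = mex{} = 0
g(4) = mex{} = 0
g(5) = mex{0} = 1
g(6) = mex{0} = 1
g(7) = mex{0} = 1
g(8) = mex{0} = 1
g(9) = mex{0} = 1
g(10) = mex{0,1} = 2
g(11) = mex{0,1} = 2
g(12) = mex{0,1} = 2
So g(12) = 2.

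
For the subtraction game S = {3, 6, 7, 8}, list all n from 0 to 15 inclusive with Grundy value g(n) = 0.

0, 1, 2, 11, 12, 13

Compute g(0), g(1), … for moves {3, 6, 7, 8}:
k:     0  1  2  3  4  5  6  7  8  9 10 11 12 13 14 15
g(k):  0  0  0  1  1  1  2  2  2  3  3  0  0  0  1  1
The P-positions (g = 0) in 0..15 are 0, 1, 2, 11, 12, 13.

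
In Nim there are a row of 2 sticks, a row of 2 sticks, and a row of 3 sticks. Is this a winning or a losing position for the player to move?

Winning position

Compute the nim-sum pairwise:
2 ⊕ 2 = 0
0 ⊕ 3 = 3
The nim-sum is 3 ≠ 0, so this is an N-position: the player to move can win.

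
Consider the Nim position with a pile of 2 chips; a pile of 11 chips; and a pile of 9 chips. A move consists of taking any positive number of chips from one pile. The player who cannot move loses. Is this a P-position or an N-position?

P-position

Write each in binary and XOR column by column:
  0010  (2)
  1011  (11)
  1001  (9)
  ----
  0000  (0)
The nim-sum is 0, so this is a P-position: the player to move is in a losing position under optimal play.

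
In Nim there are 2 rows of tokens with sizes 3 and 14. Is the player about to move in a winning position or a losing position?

Compute the nim-sum pairwise:
3 ^ 14 = 13
The nim-sum is 13 ≠ 0, so this is an N-position: the player to move can win.

Winning position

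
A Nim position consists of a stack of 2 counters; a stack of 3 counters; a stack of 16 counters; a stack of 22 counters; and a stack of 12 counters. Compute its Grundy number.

11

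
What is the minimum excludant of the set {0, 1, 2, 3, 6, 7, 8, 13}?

4

The values 0, 1, 2, 3 are all present; 4 is the first non-negative integer missing from the set.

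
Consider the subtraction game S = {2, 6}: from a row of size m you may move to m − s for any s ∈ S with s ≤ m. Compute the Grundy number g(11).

Build the Grundy sequence with g(k) = mex{g(k−s) : s ∈ {2, 6}, s ≤ k}:
k:     0  1  2  3  4  5  6  7  8  9 10 11
g(k):  0  0  1  1  0  0  1  1  0  0  1  1
So g(11) = 1.

1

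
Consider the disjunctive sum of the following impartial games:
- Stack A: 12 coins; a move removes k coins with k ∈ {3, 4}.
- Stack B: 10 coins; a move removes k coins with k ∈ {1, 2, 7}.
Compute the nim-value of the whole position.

Grundy values for stack A (subtraction set {3, 4}):
k:     0  1  2  3  4  5  6  7  8  9 10 11 12
g(k):  0  0  0  1  1  1  2  0  0  0  1  1  1
So g(12) = 1.
Build the Grundy sequence for stack B with g(k) = mex{g(k−s) : s ∈ {1, 2, 7}, s ≤ k}:
k:     0  1  2  3  4  5  6  7  8  9 10
g(k):  0  1  2  0  1  2  0  1  2  0  1
So g(10) = 1.
By the Sprague-Grundy theorem, the Grundy value of a sum of independent games is the XOR of the component values.
Combined value = 1 XOR 1 = 0.

0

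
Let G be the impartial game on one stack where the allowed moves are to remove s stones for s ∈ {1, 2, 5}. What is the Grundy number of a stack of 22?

1

Build the Grundy sequence with g(k) = mex{g(k−s) : s ∈ {1, 2, 5}, s ≤ k}:
k:     0  1  2  3  4  5  6  7  8  9 10 11 12 13 14 15 16 17 18 19 20 21 22
g(k):  0  1  2  0  1  2  0  1  2  0  1  2  0  1  2  0  1  2  0  1  2  0  1
So g(22) = 1.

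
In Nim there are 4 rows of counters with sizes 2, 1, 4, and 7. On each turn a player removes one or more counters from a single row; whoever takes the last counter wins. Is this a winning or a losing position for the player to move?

In binary:
  010  (2)
  001  (1)
  100  (4)
  111  (7)
  ---
  000  (0)
The nim-sum is 0, so this is a P-position: the player to move is in a losing position under optimal play.

Losing position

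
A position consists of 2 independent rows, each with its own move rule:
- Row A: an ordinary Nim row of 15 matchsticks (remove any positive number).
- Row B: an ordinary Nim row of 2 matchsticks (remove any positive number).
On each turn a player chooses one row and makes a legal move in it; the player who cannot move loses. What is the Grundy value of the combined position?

Row A is a plain Nim row of size 15, so its Grundy value is 15.
Row B is a plain Nim row of size 2, so its Grundy value is 2.
By the Sprague-Grundy theorem, the Grundy value of a sum of independent games is the XOR of the component values.
Combined value = 15 XOR 2 = 13.

13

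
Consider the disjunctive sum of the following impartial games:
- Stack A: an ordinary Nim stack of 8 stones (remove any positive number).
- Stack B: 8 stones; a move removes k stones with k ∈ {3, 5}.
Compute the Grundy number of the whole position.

8

Stack A is a plain Nim stack of size 8, so its Grundy value is 8.
Grundy values for stack B (subtraction set {3, 5}):
g(0) = mex{} = 0
g(1) = mex{} = 0
g(2) = mex{} = 0
g(3) = mex{0} = 1
g(4) = mex{0} = 1
g(5) = mex{0} = 1
g(6) = mex{0,1} = 2
g(7) = mex{0,1} = 2
g(8) = mex{1} = 0
So g(8) = 0.
By the Sprague-Grundy theorem, the Grundy value of a sum of independent games is the XOR of the component values.
Combined value = 8 ⊕ 0 = 8.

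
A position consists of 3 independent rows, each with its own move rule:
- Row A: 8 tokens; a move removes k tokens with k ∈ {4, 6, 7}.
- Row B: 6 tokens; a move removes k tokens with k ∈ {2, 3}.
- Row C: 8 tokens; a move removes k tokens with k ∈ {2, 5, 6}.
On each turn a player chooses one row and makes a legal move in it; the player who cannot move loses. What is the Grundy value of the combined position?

2

Build the Grundy sequence for row A with g(k) = mex{g(k−s) : s ∈ {4, 6, 7}, s ≤ k}:
g(0) = mex{} = 0
g(1) = mex{} = 0
g(2) = mex{} = 0
g(3) = mex{} = 0
g(4) = mex{0} = 1
g(5) = mex{0} = 1
g(6) = mex{0} = 1
g(7) = mex{0} = 1
g(8) = mex{0,1} = 2
So g(8) = 2.
Grundy values for row B (subtraction set {2, 3}):
g(0) = mex{} = 0
g(1) = mex{} = 0
g(2) = mex{0} = 1
g(3) = mex{0} = 1
g(4) = mex{0,1} = 2
g(5) = mex{1} = 0
g(6) = mex{1,2} = 0
So g(6) = 0.
For row C, compute g(0), g(1), … with moves {2, 5, 6}:
g(0) = mex{} = 0
g(1) = mex{} = 0
g(2) = mex{0} = 1
g(3) = mex{0} = 1
g(4) = mex{1} = 0
g(5) = mex{0,1} = 2
g(6) = mex{0} = 1
g(7) = mex{0,1,2} = 3
g(8) = mex{1} = 0
So g(8) = 0.
By the Sprague-Grundy theorem, the Grundy value of a sum of independent games is the XOR of the component values.
Combined value = 2 ⊕ 0 ⊕ 0 = 2.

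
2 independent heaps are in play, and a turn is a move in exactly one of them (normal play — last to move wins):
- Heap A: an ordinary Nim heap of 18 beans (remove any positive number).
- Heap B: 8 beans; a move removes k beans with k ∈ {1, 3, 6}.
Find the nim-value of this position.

16

Heap A is a plain Nim heap of size 18, so its Grundy value is 18.
Build the Grundy sequence for heap B with g(k) = mex{g(k−s) : s ∈ {1, 3, 6}, s ≤ k}:
k:     0  1  2  3  4  5  6  7  8
g(k):  0  1  0  1  0  1  2  3  2
So g(8) = 2.
The value of a disjunctive sum is the nim-sum of the parts.
Combined value = 18 ⊕ 2 = 16.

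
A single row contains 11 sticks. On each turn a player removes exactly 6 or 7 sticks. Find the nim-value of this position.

1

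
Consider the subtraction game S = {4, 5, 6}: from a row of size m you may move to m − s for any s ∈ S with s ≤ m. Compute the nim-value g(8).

2

Grundy values for subtraction set {4, 5, 6}:
k:     0  1  2  3  4  5  6  7  8
g(k):  0  0  0  0  1  1  1  1  2
So g(8) = 2.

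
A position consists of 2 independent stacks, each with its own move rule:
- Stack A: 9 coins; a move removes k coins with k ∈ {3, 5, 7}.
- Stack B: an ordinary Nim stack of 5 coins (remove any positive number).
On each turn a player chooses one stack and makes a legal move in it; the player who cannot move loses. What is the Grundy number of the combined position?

6

Build the Grundy sequence for stack A with g(k) = mex{g(k−s) : s ∈ {3, 5, 7}, s ≤ k}:
k:     0  1  2  3  4  5  6  7  8  9
g(k):  0  0  0  1  1  1  2  2  2  3
So g(9) = 3.
Stack B is a plain Nim stack of size 5, so its Grundy value is 5.
The value of a disjunctive sum is the nim-sum of the parts.
Combined value = 3 ⊕ 5 = 6.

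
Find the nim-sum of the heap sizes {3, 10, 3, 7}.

13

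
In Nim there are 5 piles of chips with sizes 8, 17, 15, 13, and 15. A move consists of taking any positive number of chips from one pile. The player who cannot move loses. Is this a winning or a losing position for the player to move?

Nim-sum: 8 XOR 17 XOR 15 XOR 13 XOR 15 = 20.
The nim-sum is 20 ≠ 0, so this is an N-position: the player to move can win.

Winning position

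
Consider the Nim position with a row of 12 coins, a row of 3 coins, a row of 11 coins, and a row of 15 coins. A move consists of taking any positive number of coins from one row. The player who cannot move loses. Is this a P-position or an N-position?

Compute the nim-sum pairwise:
12 ⊕ 3 = 15
15 ⊕ 11 = 4
4 ⊕ 15 = 11
The nim-sum is 11 ≠ 0, so this is an N-position: the player to move can win.

N-position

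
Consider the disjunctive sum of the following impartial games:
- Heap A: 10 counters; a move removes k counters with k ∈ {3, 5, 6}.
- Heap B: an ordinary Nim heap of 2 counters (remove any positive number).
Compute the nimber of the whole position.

For heap A, compute g(0), g(1), … with moves {3, 5, 6}:
g(0) = mex{} = 0
g(1) = mex{} = 0
g(2) = mex{} = 0
g(3) = mex{0} = 1
g(4) = mex{0} = 1
g(5) = mex{0} = 1
g(6) = mex{0,1} = 2
g(7) = mex{0,1} = 2
g(8) = mex{0,1} = 2
g(9) = mex{1,2} = 0
g(10) = mex{1,2} = 0
So g(10) = 0.
Heap B is a plain Nim heap of size 2, so its Grundy value is 2.
By the Sprague-Grundy theorem, the Grundy value of a sum of independent games is the XOR of the component values.
Combined value = 0 XOR 2 = 2.

2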